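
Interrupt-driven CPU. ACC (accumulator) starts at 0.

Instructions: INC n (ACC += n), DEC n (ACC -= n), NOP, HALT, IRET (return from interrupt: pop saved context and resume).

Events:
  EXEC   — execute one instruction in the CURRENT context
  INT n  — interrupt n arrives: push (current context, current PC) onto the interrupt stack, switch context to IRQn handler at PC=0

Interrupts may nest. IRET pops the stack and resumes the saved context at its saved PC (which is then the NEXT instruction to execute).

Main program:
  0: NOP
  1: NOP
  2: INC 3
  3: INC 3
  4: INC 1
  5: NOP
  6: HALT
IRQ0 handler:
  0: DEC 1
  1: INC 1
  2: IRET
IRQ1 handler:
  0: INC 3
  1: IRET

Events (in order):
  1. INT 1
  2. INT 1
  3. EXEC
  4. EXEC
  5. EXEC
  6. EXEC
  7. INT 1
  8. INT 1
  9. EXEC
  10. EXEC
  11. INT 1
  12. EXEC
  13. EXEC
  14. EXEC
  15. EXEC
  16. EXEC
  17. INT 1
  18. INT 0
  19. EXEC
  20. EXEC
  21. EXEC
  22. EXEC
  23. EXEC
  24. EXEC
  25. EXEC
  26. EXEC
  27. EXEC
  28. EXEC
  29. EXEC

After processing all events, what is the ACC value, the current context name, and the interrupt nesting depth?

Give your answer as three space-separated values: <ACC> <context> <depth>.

Answer: 25 MAIN 0

Derivation:
Event 1 (INT 1): INT 1 arrives: push (MAIN, PC=0), enter IRQ1 at PC=0 (depth now 1)
Event 2 (INT 1): INT 1 arrives: push (IRQ1, PC=0), enter IRQ1 at PC=0 (depth now 2)
Event 3 (EXEC): [IRQ1] PC=0: INC 3 -> ACC=3
Event 4 (EXEC): [IRQ1] PC=1: IRET -> resume IRQ1 at PC=0 (depth now 1)
Event 5 (EXEC): [IRQ1] PC=0: INC 3 -> ACC=6
Event 6 (EXEC): [IRQ1] PC=1: IRET -> resume MAIN at PC=0 (depth now 0)
Event 7 (INT 1): INT 1 arrives: push (MAIN, PC=0), enter IRQ1 at PC=0 (depth now 1)
Event 8 (INT 1): INT 1 arrives: push (IRQ1, PC=0), enter IRQ1 at PC=0 (depth now 2)
Event 9 (EXEC): [IRQ1] PC=0: INC 3 -> ACC=9
Event 10 (EXEC): [IRQ1] PC=1: IRET -> resume IRQ1 at PC=0 (depth now 1)
Event 11 (INT 1): INT 1 arrives: push (IRQ1, PC=0), enter IRQ1 at PC=0 (depth now 2)
Event 12 (EXEC): [IRQ1] PC=0: INC 3 -> ACC=12
Event 13 (EXEC): [IRQ1] PC=1: IRET -> resume IRQ1 at PC=0 (depth now 1)
Event 14 (EXEC): [IRQ1] PC=0: INC 3 -> ACC=15
Event 15 (EXEC): [IRQ1] PC=1: IRET -> resume MAIN at PC=0 (depth now 0)
Event 16 (EXEC): [MAIN] PC=0: NOP
Event 17 (INT 1): INT 1 arrives: push (MAIN, PC=1), enter IRQ1 at PC=0 (depth now 1)
Event 18 (INT 0): INT 0 arrives: push (IRQ1, PC=0), enter IRQ0 at PC=0 (depth now 2)
Event 19 (EXEC): [IRQ0] PC=0: DEC 1 -> ACC=14
Event 20 (EXEC): [IRQ0] PC=1: INC 1 -> ACC=15
Event 21 (EXEC): [IRQ0] PC=2: IRET -> resume IRQ1 at PC=0 (depth now 1)
Event 22 (EXEC): [IRQ1] PC=0: INC 3 -> ACC=18
Event 23 (EXEC): [IRQ1] PC=1: IRET -> resume MAIN at PC=1 (depth now 0)
Event 24 (EXEC): [MAIN] PC=1: NOP
Event 25 (EXEC): [MAIN] PC=2: INC 3 -> ACC=21
Event 26 (EXEC): [MAIN] PC=3: INC 3 -> ACC=24
Event 27 (EXEC): [MAIN] PC=4: INC 1 -> ACC=25
Event 28 (EXEC): [MAIN] PC=5: NOP
Event 29 (EXEC): [MAIN] PC=6: HALT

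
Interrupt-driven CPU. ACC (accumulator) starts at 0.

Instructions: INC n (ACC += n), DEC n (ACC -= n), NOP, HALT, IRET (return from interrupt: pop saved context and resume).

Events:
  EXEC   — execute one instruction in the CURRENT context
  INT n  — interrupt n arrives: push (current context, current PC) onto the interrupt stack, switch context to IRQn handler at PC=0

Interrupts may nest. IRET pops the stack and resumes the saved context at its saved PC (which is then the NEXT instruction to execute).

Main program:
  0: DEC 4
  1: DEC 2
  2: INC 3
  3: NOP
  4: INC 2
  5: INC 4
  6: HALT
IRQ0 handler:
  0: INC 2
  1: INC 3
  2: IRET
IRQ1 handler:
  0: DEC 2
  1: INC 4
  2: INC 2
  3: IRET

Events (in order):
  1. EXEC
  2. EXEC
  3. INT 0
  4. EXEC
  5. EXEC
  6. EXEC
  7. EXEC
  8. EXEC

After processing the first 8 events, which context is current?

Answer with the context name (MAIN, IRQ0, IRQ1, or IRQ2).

Answer: MAIN

Derivation:
Event 1 (EXEC): [MAIN] PC=0: DEC 4 -> ACC=-4
Event 2 (EXEC): [MAIN] PC=1: DEC 2 -> ACC=-6
Event 3 (INT 0): INT 0 arrives: push (MAIN, PC=2), enter IRQ0 at PC=0 (depth now 1)
Event 4 (EXEC): [IRQ0] PC=0: INC 2 -> ACC=-4
Event 5 (EXEC): [IRQ0] PC=1: INC 3 -> ACC=-1
Event 6 (EXEC): [IRQ0] PC=2: IRET -> resume MAIN at PC=2 (depth now 0)
Event 7 (EXEC): [MAIN] PC=2: INC 3 -> ACC=2
Event 8 (EXEC): [MAIN] PC=3: NOP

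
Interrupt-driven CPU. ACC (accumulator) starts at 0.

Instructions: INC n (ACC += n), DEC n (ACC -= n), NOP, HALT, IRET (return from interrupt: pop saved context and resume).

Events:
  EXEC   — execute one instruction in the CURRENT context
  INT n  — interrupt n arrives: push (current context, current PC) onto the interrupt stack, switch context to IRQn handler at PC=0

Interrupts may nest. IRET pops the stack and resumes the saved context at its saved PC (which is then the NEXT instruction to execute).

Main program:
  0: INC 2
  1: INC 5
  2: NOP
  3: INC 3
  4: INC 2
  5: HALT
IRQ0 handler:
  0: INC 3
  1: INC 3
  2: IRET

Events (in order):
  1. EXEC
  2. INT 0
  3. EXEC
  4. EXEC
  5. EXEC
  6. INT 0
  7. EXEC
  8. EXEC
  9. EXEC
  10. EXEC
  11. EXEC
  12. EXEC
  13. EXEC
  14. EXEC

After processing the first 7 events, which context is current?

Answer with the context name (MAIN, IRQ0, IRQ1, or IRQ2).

Answer: IRQ0

Derivation:
Event 1 (EXEC): [MAIN] PC=0: INC 2 -> ACC=2
Event 2 (INT 0): INT 0 arrives: push (MAIN, PC=1), enter IRQ0 at PC=0 (depth now 1)
Event 3 (EXEC): [IRQ0] PC=0: INC 3 -> ACC=5
Event 4 (EXEC): [IRQ0] PC=1: INC 3 -> ACC=8
Event 5 (EXEC): [IRQ0] PC=2: IRET -> resume MAIN at PC=1 (depth now 0)
Event 6 (INT 0): INT 0 arrives: push (MAIN, PC=1), enter IRQ0 at PC=0 (depth now 1)
Event 7 (EXEC): [IRQ0] PC=0: INC 3 -> ACC=11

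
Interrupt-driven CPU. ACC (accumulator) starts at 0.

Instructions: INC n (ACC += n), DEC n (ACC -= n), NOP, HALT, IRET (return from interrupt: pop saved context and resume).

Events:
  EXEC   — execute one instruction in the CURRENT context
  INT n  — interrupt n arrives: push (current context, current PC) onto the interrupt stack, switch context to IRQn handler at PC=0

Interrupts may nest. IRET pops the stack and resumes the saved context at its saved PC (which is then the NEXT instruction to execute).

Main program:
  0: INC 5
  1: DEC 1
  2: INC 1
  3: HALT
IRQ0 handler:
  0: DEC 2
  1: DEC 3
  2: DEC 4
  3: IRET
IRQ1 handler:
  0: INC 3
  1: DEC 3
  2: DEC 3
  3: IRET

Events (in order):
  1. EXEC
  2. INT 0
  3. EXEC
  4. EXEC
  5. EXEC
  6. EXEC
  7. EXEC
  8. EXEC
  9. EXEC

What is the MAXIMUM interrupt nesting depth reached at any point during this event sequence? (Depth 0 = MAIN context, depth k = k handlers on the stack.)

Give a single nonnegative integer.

Event 1 (EXEC): [MAIN] PC=0: INC 5 -> ACC=5 [depth=0]
Event 2 (INT 0): INT 0 arrives: push (MAIN, PC=1), enter IRQ0 at PC=0 (depth now 1) [depth=1]
Event 3 (EXEC): [IRQ0] PC=0: DEC 2 -> ACC=3 [depth=1]
Event 4 (EXEC): [IRQ0] PC=1: DEC 3 -> ACC=0 [depth=1]
Event 5 (EXEC): [IRQ0] PC=2: DEC 4 -> ACC=-4 [depth=1]
Event 6 (EXEC): [IRQ0] PC=3: IRET -> resume MAIN at PC=1 (depth now 0) [depth=0]
Event 7 (EXEC): [MAIN] PC=1: DEC 1 -> ACC=-5 [depth=0]
Event 8 (EXEC): [MAIN] PC=2: INC 1 -> ACC=-4 [depth=0]
Event 9 (EXEC): [MAIN] PC=3: HALT [depth=0]
Max depth observed: 1

Answer: 1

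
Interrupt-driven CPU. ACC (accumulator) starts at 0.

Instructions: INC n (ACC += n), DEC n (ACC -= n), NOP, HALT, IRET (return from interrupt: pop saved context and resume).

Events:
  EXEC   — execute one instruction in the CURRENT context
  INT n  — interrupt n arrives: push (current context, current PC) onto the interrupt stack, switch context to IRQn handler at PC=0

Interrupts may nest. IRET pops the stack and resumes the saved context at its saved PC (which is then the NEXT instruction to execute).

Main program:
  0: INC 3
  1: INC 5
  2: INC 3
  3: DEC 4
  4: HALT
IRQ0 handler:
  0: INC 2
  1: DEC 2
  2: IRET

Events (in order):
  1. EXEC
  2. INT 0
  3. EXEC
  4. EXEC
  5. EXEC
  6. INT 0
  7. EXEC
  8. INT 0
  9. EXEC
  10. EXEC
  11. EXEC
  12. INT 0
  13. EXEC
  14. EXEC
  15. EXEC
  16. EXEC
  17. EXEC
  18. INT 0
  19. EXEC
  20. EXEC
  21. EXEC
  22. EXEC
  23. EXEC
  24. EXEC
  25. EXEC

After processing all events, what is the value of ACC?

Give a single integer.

Answer: 7

Derivation:
Event 1 (EXEC): [MAIN] PC=0: INC 3 -> ACC=3
Event 2 (INT 0): INT 0 arrives: push (MAIN, PC=1), enter IRQ0 at PC=0 (depth now 1)
Event 3 (EXEC): [IRQ0] PC=0: INC 2 -> ACC=5
Event 4 (EXEC): [IRQ0] PC=1: DEC 2 -> ACC=3
Event 5 (EXEC): [IRQ0] PC=2: IRET -> resume MAIN at PC=1 (depth now 0)
Event 6 (INT 0): INT 0 arrives: push (MAIN, PC=1), enter IRQ0 at PC=0 (depth now 1)
Event 7 (EXEC): [IRQ0] PC=0: INC 2 -> ACC=5
Event 8 (INT 0): INT 0 arrives: push (IRQ0, PC=1), enter IRQ0 at PC=0 (depth now 2)
Event 9 (EXEC): [IRQ0] PC=0: INC 2 -> ACC=7
Event 10 (EXEC): [IRQ0] PC=1: DEC 2 -> ACC=5
Event 11 (EXEC): [IRQ0] PC=2: IRET -> resume IRQ0 at PC=1 (depth now 1)
Event 12 (INT 0): INT 0 arrives: push (IRQ0, PC=1), enter IRQ0 at PC=0 (depth now 2)
Event 13 (EXEC): [IRQ0] PC=0: INC 2 -> ACC=7
Event 14 (EXEC): [IRQ0] PC=1: DEC 2 -> ACC=5
Event 15 (EXEC): [IRQ0] PC=2: IRET -> resume IRQ0 at PC=1 (depth now 1)
Event 16 (EXEC): [IRQ0] PC=1: DEC 2 -> ACC=3
Event 17 (EXEC): [IRQ0] PC=2: IRET -> resume MAIN at PC=1 (depth now 0)
Event 18 (INT 0): INT 0 arrives: push (MAIN, PC=1), enter IRQ0 at PC=0 (depth now 1)
Event 19 (EXEC): [IRQ0] PC=0: INC 2 -> ACC=5
Event 20 (EXEC): [IRQ0] PC=1: DEC 2 -> ACC=3
Event 21 (EXEC): [IRQ0] PC=2: IRET -> resume MAIN at PC=1 (depth now 0)
Event 22 (EXEC): [MAIN] PC=1: INC 5 -> ACC=8
Event 23 (EXEC): [MAIN] PC=2: INC 3 -> ACC=11
Event 24 (EXEC): [MAIN] PC=3: DEC 4 -> ACC=7
Event 25 (EXEC): [MAIN] PC=4: HALT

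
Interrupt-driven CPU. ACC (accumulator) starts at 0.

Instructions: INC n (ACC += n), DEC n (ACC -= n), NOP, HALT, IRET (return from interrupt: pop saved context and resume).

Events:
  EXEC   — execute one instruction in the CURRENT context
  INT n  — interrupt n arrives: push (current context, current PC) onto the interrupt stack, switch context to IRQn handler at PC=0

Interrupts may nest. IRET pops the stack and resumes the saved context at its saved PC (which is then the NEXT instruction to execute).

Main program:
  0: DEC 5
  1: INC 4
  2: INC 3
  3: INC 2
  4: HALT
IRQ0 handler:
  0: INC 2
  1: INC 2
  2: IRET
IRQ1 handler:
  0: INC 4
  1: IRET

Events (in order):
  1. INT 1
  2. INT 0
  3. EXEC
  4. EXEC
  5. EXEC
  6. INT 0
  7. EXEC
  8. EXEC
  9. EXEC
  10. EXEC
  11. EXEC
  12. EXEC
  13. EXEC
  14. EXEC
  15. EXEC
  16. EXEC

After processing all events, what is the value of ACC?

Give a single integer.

Answer: 16

Derivation:
Event 1 (INT 1): INT 1 arrives: push (MAIN, PC=0), enter IRQ1 at PC=0 (depth now 1)
Event 2 (INT 0): INT 0 arrives: push (IRQ1, PC=0), enter IRQ0 at PC=0 (depth now 2)
Event 3 (EXEC): [IRQ0] PC=0: INC 2 -> ACC=2
Event 4 (EXEC): [IRQ0] PC=1: INC 2 -> ACC=4
Event 5 (EXEC): [IRQ0] PC=2: IRET -> resume IRQ1 at PC=0 (depth now 1)
Event 6 (INT 0): INT 0 arrives: push (IRQ1, PC=0), enter IRQ0 at PC=0 (depth now 2)
Event 7 (EXEC): [IRQ0] PC=0: INC 2 -> ACC=6
Event 8 (EXEC): [IRQ0] PC=1: INC 2 -> ACC=8
Event 9 (EXEC): [IRQ0] PC=2: IRET -> resume IRQ1 at PC=0 (depth now 1)
Event 10 (EXEC): [IRQ1] PC=0: INC 4 -> ACC=12
Event 11 (EXEC): [IRQ1] PC=1: IRET -> resume MAIN at PC=0 (depth now 0)
Event 12 (EXEC): [MAIN] PC=0: DEC 5 -> ACC=7
Event 13 (EXEC): [MAIN] PC=1: INC 4 -> ACC=11
Event 14 (EXEC): [MAIN] PC=2: INC 3 -> ACC=14
Event 15 (EXEC): [MAIN] PC=3: INC 2 -> ACC=16
Event 16 (EXEC): [MAIN] PC=4: HALT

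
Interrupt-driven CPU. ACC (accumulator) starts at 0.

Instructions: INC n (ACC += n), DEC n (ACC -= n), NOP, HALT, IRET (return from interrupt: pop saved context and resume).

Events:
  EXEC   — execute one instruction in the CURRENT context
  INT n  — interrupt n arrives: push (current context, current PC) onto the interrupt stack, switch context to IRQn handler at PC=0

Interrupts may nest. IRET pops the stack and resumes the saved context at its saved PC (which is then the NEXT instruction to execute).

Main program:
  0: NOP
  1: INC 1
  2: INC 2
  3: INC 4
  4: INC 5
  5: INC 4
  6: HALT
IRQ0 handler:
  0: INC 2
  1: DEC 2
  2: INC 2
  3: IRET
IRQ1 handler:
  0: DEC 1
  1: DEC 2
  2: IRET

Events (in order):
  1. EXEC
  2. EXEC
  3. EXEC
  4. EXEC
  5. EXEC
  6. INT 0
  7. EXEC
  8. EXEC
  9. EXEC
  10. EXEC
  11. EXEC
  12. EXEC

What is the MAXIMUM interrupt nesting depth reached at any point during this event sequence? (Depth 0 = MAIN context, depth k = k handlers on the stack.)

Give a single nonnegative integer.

Event 1 (EXEC): [MAIN] PC=0: NOP [depth=0]
Event 2 (EXEC): [MAIN] PC=1: INC 1 -> ACC=1 [depth=0]
Event 3 (EXEC): [MAIN] PC=2: INC 2 -> ACC=3 [depth=0]
Event 4 (EXEC): [MAIN] PC=3: INC 4 -> ACC=7 [depth=0]
Event 5 (EXEC): [MAIN] PC=4: INC 5 -> ACC=12 [depth=0]
Event 6 (INT 0): INT 0 arrives: push (MAIN, PC=5), enter IRQ0 at PC=0 (depth now 1) [depth=1]
Event 7 (EXEC): [IRQ0] PC=0: INC 2 -> ACC=14 [depth=1]
Event 8 (EXEC): [IRQ0] PC=1: DEC 2 -> ACC=12 [depth=1]
Event 9 (EXEC): [IRQ0] PC=2: INC 2 -> ACC=14 [depth=1]
Event 10 (EXEC): [IRQ0] PC=3: IRET -> resume MAIN at PC=5 (depth now 0) [depth=0]
Event 11 (EXEC): [MAIN] PC=5: INC 4 -> ACC=18 [depth=0]
Event 12 (EXEC): [MAIN] PC=6: HALT [depth=0]
Max depth observed: 1

Answer: 1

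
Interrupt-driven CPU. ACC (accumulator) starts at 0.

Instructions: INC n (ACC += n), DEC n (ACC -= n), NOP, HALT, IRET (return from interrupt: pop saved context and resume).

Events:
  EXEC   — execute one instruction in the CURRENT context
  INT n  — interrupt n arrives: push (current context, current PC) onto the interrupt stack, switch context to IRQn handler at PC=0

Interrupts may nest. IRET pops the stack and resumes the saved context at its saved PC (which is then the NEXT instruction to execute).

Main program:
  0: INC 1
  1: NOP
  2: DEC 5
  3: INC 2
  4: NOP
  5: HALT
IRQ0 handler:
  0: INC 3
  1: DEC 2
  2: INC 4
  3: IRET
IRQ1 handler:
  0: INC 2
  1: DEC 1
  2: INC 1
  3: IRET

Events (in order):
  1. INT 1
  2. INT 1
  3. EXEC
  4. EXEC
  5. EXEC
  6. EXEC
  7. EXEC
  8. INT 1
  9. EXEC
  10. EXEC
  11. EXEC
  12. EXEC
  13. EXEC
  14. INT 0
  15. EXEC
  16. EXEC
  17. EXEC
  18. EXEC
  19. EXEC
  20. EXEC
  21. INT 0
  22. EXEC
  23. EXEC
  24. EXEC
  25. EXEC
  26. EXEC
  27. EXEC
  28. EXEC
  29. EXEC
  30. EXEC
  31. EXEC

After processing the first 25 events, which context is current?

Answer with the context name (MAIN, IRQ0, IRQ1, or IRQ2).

Answer: MAIN

Derivation:
Event 1 (INT 1): INT 1 arrives: push (MAIN, PC=0), enter IRQ1 at PC=0 (depth now 1)
Event 2 (INT 1): INT 1 arrives: push (IRQ1, PC=0), enter IRQ1 at PC=0 (depth now 2)
Event 3 (EXEC): [IRQ1] PC=0: INC 2 -> ACC=2
Event 4 (EXEC): [IRQ1] PC=1: DEC 1 -> ACC=1
Event 5 (EXEC): [IRQ1] PC=2: INC 1 -> ACC=2
Event 6 (EXEC): [IRQ1] PC=3: IRET -> resume IRQ1 at PC=0 (depth now 1)
Event 7 (EXEC): [IRQ1] PC=0: INC 2 -> ACC=4
Event 8 (INT 1): INT 1 arrives: push (IRQ1, PC=1), enter IRQ1 at PC=0 (depth now 2)
Event 9 (EXEC): [IRQ1] PC=0: INC 2 -> ACC=6
Event 10 (EXEC): [IRQ1] PC=1: DEC 1 -> ACC=5
Event 11 (EXEC): [IRQ1] PC=2: INC 1 -> ACC=6
Event 12 (EXEC): [IRQ1] PC=3: IRET -> resume IRQ1 at PC=1 (depth now 1)
Event 13 (EXEC): [IRQ1] PC=1: DEC 1 -> ACC=5
Event 14 (INT 0): INT 0 arrives: push (IRQ1, PC=2), enter IRQ0 at PC=0 (depth now 2)
Event 15 (EXEC): [IRQ0] PC=0: INC 3 -> ACC=8
Event 16 (EXEC): [IRQ0] PC=1: DEC 2 -> ACC=6
Event 17 (EXEC): [IRQ0] PC=2: INC 4 -> ACC=10
Event 18 (EXEC): [IRQ0] PC=3: IRET -> resume IRQ1 at PC=2 (depth now 1)
Event 19 (EXEC): [IRQ1] PC=2: INC 1 -> ACC=11
Event 20 (EXEC): [IRQ1] PC=3: IRET -> resume MAIN at PC=0 (depth now 0)
Event 21 (INT 0): INT 0 arrives: push (MAIN, PC=0), enter IRQ0 at PC=0 (depth now 1)
Event 22 (EXEC): [IRQ0] PC=0: INC 3 -> ACC=14
Event 23 (EXEC): [IRQ0] PC=1: DEC 2 -> ACC=12
Event 24 (EXEC): [IRQ0] PC=2: INC 4 -> ACC=16
Event 25 (EXEC): [IRQ0] PC=3: IRET -> resume MAIN at PC=0 (depth now 0)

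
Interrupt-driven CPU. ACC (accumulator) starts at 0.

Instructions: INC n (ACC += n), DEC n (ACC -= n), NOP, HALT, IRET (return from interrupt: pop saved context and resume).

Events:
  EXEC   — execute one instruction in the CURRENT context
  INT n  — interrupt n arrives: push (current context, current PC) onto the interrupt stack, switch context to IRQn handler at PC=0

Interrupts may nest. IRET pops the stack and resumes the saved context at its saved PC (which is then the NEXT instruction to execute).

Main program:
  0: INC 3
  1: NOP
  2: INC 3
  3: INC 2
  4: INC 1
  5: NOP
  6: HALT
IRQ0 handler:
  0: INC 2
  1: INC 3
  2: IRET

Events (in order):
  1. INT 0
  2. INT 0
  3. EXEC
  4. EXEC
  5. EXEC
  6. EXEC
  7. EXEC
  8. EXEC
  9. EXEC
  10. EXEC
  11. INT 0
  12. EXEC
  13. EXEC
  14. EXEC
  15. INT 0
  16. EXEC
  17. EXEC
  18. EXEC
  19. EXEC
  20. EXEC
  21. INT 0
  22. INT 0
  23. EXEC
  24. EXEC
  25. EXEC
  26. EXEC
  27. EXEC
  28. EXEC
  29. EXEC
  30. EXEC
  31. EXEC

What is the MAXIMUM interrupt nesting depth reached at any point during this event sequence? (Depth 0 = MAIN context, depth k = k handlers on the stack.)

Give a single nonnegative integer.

Answer: 2

Derivation:
Event 1 (INT 0): INT 0 arrives: push (MAIN, PC=0), enter IRQ0 at PC=0 (depth now 1) [depth=1]
Event 2 (INT 0): INT 0 arrives: push (IRQ0, PC=0), enter IRQ0 at PC=0 (depth now 2) [depth=2]
Event 3 (EXEC): [IRQ0] PC=0: INC 2 -> ACC=2 [depth=2]
Event 4 (EXEC): [IRQ0] PC=1: INC 3 -> ACC=5 [depth=2]
Event 5 (EXEC): [IRQ0] PC=2: IRET -> resume IRQ0 at PC=0 (depth now 1) [depth=1]
Event 6 (EXEC): [IRQ0] PC=0: INC 2 -> ACC=7 [depth=1]
Event 7 (EXEC): [IRQ0] PC=1: INC 3 -> ACC=10 [depth=1]
Event 8 (EXEC): [IRQ0] PC=2: IRET -> resume MAIN at PC=0 (depth now 0) [depth=0]
Event 9 (EXEC): [MAIN] PC=0: INC 3 -> ACC=13 [depth=0]
Event 10 (EXEC): [MAIN] PC=1: NOP [depth=0]
Event 11 (INT 0): INT 0 arrives: push (MAIN, PC=2), enter IRQ0 at PC=0 (depth now 1) [depth=1]
Event 12 (EXEC): [IRQ0] PC=0: INC 2 -> ACC=15 [depth=1]
Event 13 (EXEC): [IRQ0] PC=1: INC 3 -> ACC=18 [depth=1]
Event 14 (EXEC): [IRQ0] PC=2: IRET -> resume MAIN at PC=2 (depth now 0) [depth=0]
Event 15 (INT 0): INT 0 arrives: push (MAIN, PC=2), enter IRQ0 at PC=0 (depth now 1) [depth=1]
Event 16 (EXEC): [IRQ0] PC=0: INC 2 -> ACC=20 [depth=1]
Event 17 (EXEC): [IRQ0] PC=1: INC 3 -> ACC=23 [depth=1]
Event 18 (EXEC): [IRQ0] PC=2: IRET -> resume MAIN at PC=2 (depth now 0) [depth=0]
Event 19 (EXEC): [MAIN] PC=2: INC 3 -> ACC=26 [depth=0]
Event 20 (EXEC): [MAIN] PC=3: INC 2 -> ACC=28 [depth=0]
Event 21 (INT 0): INT 0 arrives: push (MAIN, PC=4), enter IRQ0 at PC=0 (depth now 1) [depth=1]
Event 22 (INT 0): INT 0 arrives: push (IRQ0, PC=0), enter IRQ0 at PC=0 (depth now 2) [depth=2]
Event 23 (EXEC): [IRQ0] PC=0: INC 2 -> ACC=30 [depth=2]
Event 24 (EXEC): [IRQ0] PC=1: INC 3 -> ACC=33 [depth=2]
Event 25 (EXEC): [IRQ0] PC=2: IRET -> resume IRQ0 at PC=0 (depth now 1) [depth=1]
Event 26 (EXEC): [IRQ0] PC=0: INC 2 -> ACC=35 [depth=1]
Event 27 (EXEC): [IRQ0] PC=1: INC 3 -> ACC=38 [depth=1]
Event 28 (EXEC): [IRQ0] PC=2: IRET -> resume MAIN at PC=4 (depth now 0) [depth=0]
Event 29 (EXEC): [MAIN] PC=4: INC 1 -> ACC=39 [depth=0]
Event 30 (EXEC): [MAIN] PC=5: NOP [depth=0]
Event 31 (EXEC): [MAIN] PC=6: HALT [depth=0]
Max depth observed: 2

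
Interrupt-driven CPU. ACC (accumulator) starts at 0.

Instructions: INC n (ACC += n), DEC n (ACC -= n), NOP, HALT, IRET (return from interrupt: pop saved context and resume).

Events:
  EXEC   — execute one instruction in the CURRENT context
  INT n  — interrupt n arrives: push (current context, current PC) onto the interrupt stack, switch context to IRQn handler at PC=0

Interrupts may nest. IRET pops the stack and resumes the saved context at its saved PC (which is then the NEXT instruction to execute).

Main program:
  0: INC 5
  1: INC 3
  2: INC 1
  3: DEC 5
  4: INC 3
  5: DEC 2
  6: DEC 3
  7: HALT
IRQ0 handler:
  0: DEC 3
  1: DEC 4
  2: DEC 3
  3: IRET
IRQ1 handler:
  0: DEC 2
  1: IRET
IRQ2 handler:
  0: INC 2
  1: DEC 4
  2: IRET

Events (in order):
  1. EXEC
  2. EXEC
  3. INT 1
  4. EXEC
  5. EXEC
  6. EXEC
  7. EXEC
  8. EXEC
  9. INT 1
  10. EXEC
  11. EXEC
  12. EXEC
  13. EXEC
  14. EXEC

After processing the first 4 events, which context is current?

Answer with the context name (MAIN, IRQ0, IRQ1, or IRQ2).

Event 1 (EXEC): [MAIN] PC=0: INC 5 -> ACC=5
Event 2 (EXEC): [MAIN] PC=1: INC 3 -> ACC=8
Event 3 (INT 1): INT 1 arrives: push (MAIN, PC=2), enter IRQ1 at PC=0 (depth now 1)
Event 4 (EXEC): [IRQ1] PC=0: DEC 2 -> ACC=6

Answer: IRQ1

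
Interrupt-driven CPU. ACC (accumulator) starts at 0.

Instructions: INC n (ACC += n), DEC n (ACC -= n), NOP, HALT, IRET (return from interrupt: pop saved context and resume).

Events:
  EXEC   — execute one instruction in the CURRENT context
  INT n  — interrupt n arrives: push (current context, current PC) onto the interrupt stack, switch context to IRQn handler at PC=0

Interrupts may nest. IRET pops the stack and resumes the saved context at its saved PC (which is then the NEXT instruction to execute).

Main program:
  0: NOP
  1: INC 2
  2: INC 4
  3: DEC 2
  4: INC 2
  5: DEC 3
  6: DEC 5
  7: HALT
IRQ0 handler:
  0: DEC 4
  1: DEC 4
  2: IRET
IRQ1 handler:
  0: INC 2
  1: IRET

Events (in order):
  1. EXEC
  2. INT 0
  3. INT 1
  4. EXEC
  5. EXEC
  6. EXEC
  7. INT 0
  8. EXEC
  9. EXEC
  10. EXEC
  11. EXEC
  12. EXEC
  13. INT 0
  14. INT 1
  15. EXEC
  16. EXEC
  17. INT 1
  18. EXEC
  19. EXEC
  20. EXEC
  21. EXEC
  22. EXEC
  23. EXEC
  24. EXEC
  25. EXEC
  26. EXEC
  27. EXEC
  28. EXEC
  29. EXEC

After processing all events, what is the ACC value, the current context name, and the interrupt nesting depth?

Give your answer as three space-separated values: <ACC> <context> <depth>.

Answer: -20 MAIN 0

Derivation:
Event 1 (EXEC): [MAIN] PC=0: NOP
Event 2 (INT 0): INT 0 arrives: push (MAIN, PC=1), enter IRQ0 at PC=0 (depth now 1)
Event 3 (INT 1): INT 1 arrives: push (IRQ0, PC=0), enter IRQ1 at PC=0 (depth now 2)
Event 4 (EXEC): [IRQ1] PC=0: INC 2 -> ACC=2
Event 5 (EXEC): [IRQ1] PC=1: IRET -> resume IRQ0 at PC=0 (depth now 1)
Event 6 (EXEC): [IRQ0] PC=0: DEC 4 -> ACC=-2
Event 7 (INT 0): INT 0 arrives: push (IRQ0, PC=1), enter IRQ0 at PC=0 (depth now 2)
Event 8 (EXEC): [IRQ0] PC=0: DEC 4 -> ACC=-6
Event 9 (EXEC): [IRQ0] PC=1: DEC 4 -> ACC=-10
Event 10 (EXEC): [IRQ0] PC=2: IRET -> resume IRQ0 at PC=1 (depth now 1)
Event 11 (EXEC): [IRQ0] PC=1: DEC 4 -> ACC=-14
Event 12 (EXEC): [IRQ0] PC=2: IRET -> resume MAIN at PC=1 (depth now 0)
Event 13 (INT 0): INT 0 arrives: push (MAIN, PC=1), enter IRQ0 at PC=0 (depth now 1)
Event 14 (INT 1): INT 1 arrives: push (IRQ0, PC=0), enter IRQ1 at PC=0 (depth now 2)
Event 15 (EXEC): [IRQ1] PC=0: INC 2 -> ACC=-12
Event 16 (EXEC): [IRQ1] PC=1: IRET -> resume IRQ0 at PC=0 (depth now 1)
Event 17 (INT 1): INT 1 arrives: push (IRQ0, PC=0), enter IRQ1 at PC=0 (depth now 2)
Event 18 (EXEC): [IRQ1] PC=0: INC 2 -> ACC=-10
Event 19 (EXEC): [IRQ1] PC=1: IRET -> resume IRQ0 at PC=0 (depth now 1)
Event 20 (EXEC): [IRQ0] PC=0: DEC 4 -> ACC=-14
Event 21 (EXEC): [IRQ0] PC=1: DEC 4 -> ACC=-18
Event 22 (EXEC): [IRQ0] PC=2: IRET -> resume MAIN at PC=1 (depth now 0)
Event 23 (EXEC): [MAIN] PC=1: INC 2 -> ACC=-16
Event 24 (EXEC): [MAIN] PC=2: INC 4 -> ACC=-12
Event 25 (EXEC): [MAIN] PC=3: DEC 2 -> ACC=-14
Event 26 (EXEC): [MAIN] PC=4: INC 2 -> ACC=-12
Event 27 (EXEC): [MAIN] PC=5: DEC 3 -> ACC=-15
Event 28 (EXEC): [MAIN] PC=6: DEC 5 -> ACC=-20
Event 29 (EXEC): [MAIN] PC=7: HALT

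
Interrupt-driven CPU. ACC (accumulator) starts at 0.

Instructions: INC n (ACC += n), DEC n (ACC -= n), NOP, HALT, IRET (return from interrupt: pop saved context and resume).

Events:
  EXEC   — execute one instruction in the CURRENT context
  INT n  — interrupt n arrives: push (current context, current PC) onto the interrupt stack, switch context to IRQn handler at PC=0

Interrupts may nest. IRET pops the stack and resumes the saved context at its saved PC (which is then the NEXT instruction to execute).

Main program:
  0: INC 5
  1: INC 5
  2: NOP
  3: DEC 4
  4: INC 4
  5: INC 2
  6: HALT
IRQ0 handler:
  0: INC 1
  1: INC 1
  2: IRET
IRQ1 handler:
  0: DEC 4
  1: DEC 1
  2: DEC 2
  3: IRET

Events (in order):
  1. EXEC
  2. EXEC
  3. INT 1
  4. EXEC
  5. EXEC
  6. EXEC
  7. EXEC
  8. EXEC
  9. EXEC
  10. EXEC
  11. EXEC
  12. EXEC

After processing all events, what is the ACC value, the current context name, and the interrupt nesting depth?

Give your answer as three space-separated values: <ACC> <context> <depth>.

Event 1 (EXEC): [MAIN] PC=0: INC 5 -> ACC=5
Event 2 (EXEC): [MAIN] PC=1: INC 5 -> ACC=10
Event 3 (INT 1): INT 1 arrives: push (MAIN, PC=2), enter IRQ1 at PC=0 (depth now 1)
Event 4 (EXEC): [IRQ1] PC=0: DEC 4 -> ACC=6
Event 5 (EXEC): [IRQ1] PC=1: DEC 1 -> ACC=5
Event 6 (EXEC): [IRQ1] PC=2: DEC 2 -> ACC=3
Event 7 (EXEC): [IRQ1] PC=3: IRET -> resume MAIN at PC=2 (depth now 0)
Event 8 (EXEC): [MAIN] PC=2: NOP
Event 9 (EXEC): [MAIN] PC=3: DEC 4 -> ACC=-1
Event 10 (EXEC): [MAIN] PC=4: INC 4 -> ACC=3
Event 11 (EXEC): [MAIN] PC=5: INC 2 -> ACC=5
Event 12 (EXEC): [MAIN] PC=6: HALT

Answer: 5 MAIN 0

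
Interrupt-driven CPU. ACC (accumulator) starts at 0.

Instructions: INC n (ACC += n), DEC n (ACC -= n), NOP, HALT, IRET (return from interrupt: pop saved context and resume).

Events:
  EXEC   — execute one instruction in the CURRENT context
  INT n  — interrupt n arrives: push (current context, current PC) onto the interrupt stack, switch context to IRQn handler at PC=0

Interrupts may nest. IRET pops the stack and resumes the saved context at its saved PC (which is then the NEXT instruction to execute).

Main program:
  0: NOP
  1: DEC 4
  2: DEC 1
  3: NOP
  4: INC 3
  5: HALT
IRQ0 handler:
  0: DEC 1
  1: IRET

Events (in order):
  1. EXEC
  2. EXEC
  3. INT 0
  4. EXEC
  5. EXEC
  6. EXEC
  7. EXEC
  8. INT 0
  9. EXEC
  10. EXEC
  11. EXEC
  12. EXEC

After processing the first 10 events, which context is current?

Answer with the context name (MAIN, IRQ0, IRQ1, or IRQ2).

Answer: MAIN

Derivation:
Event 1 (EXEC): [MAIN] PC=0: NOP
Event 2 (EXEC): [MAIN] PC=1: DEC 4 -> ACC=-4
Event 3 (INT 0): INT 0 arrives: push (MAIN, PC=2), enter IRQ0 at PC=0 (depth now 1)
Event 4 (EXEC): [IRQ0] PC=0: DEC 1 -> ACC=-5
Event 5 (EXEC): [IRQ0] PC=1: IRET -> resume MAIN at PC=2 (depth now 0)
Event 6 (EXEC): [MAIN] PC=2: DEC 1 -> ACC=-6
Event 7 (EXEC): [MAIN] PC=3: NOP
Event 8 (INT 0): INT 0 arrives: push (MAIN, PC=4), enter IRQ0 at PC=0 (depth now 1)
Event 9 (EXEC): [IRQ0] PC=0: DEC 1 -> ACC=-7
Event 10 (EXEC): [IRQ0] PC=1: IRET -> resume MAIN at PC=4 (depth now 0)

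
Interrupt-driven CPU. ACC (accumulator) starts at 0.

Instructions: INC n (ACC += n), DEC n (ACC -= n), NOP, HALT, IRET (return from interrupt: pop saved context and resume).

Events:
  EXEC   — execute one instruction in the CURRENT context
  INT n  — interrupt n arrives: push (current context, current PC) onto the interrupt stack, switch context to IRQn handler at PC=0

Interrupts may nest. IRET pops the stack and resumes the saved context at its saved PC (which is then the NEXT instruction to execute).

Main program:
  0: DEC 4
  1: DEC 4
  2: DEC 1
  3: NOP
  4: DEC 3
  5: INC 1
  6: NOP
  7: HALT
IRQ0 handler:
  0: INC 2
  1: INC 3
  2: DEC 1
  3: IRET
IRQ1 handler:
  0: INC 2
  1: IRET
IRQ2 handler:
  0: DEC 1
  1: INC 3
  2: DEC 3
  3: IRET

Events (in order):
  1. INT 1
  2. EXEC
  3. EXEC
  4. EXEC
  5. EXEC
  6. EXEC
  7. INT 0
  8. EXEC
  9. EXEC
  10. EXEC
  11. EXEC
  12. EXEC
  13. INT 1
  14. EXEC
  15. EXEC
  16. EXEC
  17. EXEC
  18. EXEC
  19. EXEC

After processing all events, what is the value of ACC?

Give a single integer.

Answer: -3

Derivation:
Event 1 (INT 1): INT 1 arrives: push (MAIN, PC=0), enter IRQ1 at PC=0 (depth now 1)
Event 2 (EXEC): [IRQ1] PC=0: INC 2 -> ACC=2
Event 3 (EXEC): [IRQ1] PC=1: IRET -> resume MAIN at PC=0 (depth now 0)
Event 4 (EXEC): [MAIN] PC=0: DEC 4 -> ACC=-2
Event 5 (EXEC): [MAIN] PC=1: DEC 4 -> ACC=-6
Event 6 (EXEC): [MAIN] PC=2: DEC 1 -> ACC=-7
Event 7 (INT 0): INT 0 arrives: push (MAIN, PC=3), enter IRQ0 at PC=0 (depth now 1)
Event 8 (EXEC): [IRQ0] PC=0: INC 2 -> ACC=-5
Event 9 (EXEC): [IRQ0] PC=1: INC 3 -> ACC=-2
Event 10 (EXEC): [IRQ0] PC=2: DEC 1 -> ACC=-3
Event 11 (EXEC): [IRQ0] PC=3: IRET -> resume MAIN at PC=3 (depth now 0)
Event 12 (EXEC): [MAIN] PC=3: NOP
Event 13 (INT 1): INT 1 arrives: push (MAIN, PC=4), enter IRQ1 at PC=0 (depth now 1)
Event 14 (EXEC): [IRQ1] PC=0: INC 2 -> ACC=-1
Event 15 (EXEC): [IRQ1] PC=1: IRET -> resume MAIN at PC=4 (depth now 0)
Event 16 (EXEC): [MAIN] PC=4: DEC 3 -> ACC=-4
Event 17 (EXEC): [MAIN] PC=5: INC 1 -> ACC=-3
Event 18 (EXEC): [MAIN] PC=6: NOP
Event 19 (EXEC): [MAIN] PC=7: HALT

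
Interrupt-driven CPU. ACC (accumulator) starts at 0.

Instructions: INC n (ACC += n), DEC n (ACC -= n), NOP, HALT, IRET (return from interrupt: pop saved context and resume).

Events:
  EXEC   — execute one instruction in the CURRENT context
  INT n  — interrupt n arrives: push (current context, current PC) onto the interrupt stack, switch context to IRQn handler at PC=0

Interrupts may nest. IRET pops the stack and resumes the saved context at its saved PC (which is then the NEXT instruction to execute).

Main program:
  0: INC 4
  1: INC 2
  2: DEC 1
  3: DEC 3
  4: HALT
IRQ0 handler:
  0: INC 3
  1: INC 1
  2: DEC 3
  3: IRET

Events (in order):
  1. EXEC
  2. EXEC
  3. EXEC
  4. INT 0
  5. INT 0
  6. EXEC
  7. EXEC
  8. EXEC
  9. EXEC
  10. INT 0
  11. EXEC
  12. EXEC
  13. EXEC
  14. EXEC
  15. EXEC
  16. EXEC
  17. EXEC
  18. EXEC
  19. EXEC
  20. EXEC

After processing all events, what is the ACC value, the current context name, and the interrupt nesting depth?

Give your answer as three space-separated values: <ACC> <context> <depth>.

Event 1 (EXEC): [MAIN] PC=0: INC 4 -> ACC=4
Event 2 (EXEC): [MAIN] PC=1: INC 2 -> ACC=6
Event 3 (EXEC): [MAIN] PC=2: DEC 1 -> ACC=5
Event 4 (INT 0): INT 0 arrives: push (MAIN, PC=3), enter IRQ0 at PC=0 (depth now 1)
Event 5 (INT 0): INT 0 arrives: push (IRQ0, PC=0), enter IRQ0 at PC=0 (depth now 2)
Event 6 (EXEC): [IRQ0] PC=0: INC 3 -> ACC=8
Event 7 (EXEC): [IRQ0] PC=1: INC 1 -> ACC=9
Event 8 (EXEC): [IRQ0] PC=2: DEC 3 -> ACC=6
Event 9 (EXEC): [IRQ0] PC=3: IRET -> resume IRQ0 at PC=0 (depth now 1)
Event 10 (INT 0): INT 0 arrives: push (IRQ0, PC=0), enter IRQ0 at PC=0 (depth now 2)
Event 11 (EXEC): [IRQ0] PC=0: INC 3 -> ACC=9
Event 12 (EXEC): [IRQ0] PC=1: INC 1 -> ACC=10
Event 13 (EXEC): [IRQ0] PC=2: DEC 3 -> ACC=7
Event 14 (EXEC): [IRQ0] PC=3: IRET -> resume IRQ0 at PC=0 (depth now 1)
Event 15 (EXEC): [IRQ0] PC=0: INC 3 -> ACC=10
Event 16 (EXEC): [IRQ0] PC=1: INC 1 -> ACC=11
Event 17 (EXEC): [IRQ0] PC=2: DEC 3 -> ACC=8
Event 18 (EXEC): [IRQ0] PC=3: IRET -> resume MAIN at PC=3 (depth now 0)
Event 19 (EXEC): [MAIN] PC=3: DEC 3 -> ACC=5
Event 20 (EXEC): [MAIN] PC=4: HALT

Answer: 5 MAIN 0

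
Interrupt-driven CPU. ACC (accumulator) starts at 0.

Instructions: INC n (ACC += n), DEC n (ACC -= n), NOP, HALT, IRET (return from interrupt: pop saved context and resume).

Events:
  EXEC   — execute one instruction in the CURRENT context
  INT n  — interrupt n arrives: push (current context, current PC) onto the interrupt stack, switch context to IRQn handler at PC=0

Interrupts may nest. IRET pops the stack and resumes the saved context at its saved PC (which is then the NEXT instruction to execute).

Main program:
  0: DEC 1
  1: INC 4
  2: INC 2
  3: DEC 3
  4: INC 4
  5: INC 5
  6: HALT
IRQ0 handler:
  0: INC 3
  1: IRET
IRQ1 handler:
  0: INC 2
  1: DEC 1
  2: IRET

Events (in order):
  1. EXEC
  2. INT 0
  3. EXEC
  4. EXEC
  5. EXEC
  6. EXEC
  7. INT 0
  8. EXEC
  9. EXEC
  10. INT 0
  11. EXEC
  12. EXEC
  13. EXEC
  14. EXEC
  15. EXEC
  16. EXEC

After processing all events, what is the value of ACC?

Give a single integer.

Event 1 (EXEC): [MAIN] PC=0: DEC 1 -> ACC=-1
Event 2 (INT 0): INT 0 arrives: push (MAIN, PC=1), enter IRQ0 at PC=0 (depth now 1)
Event 3 (EXEC): [IRQ0] PC=0: INC 3 -> ACC=2
Event 4 (EXEC): [IRQ0] PC=1: IRET -> resume MAIN at PC=1 (depth now 0)
Event 5 (EXEC): [MAIN] PC=1: INC 4 -> ACC=6
Event 6 (EXEC): [MAIN] PC=2: INC 2 -> ACC=8
Event 7 (INT 0): INT 0 arrives: push (MAIN, PC=3), enter IRQ0 at PC=0 (depth now 1)
Event 8 (EXEC): [IRQ0] PC=0: INC 3 -> ACC=11
Event 9 (EXEC): [IRQ0] PC=1: IRET -> resume MAIN at PC=3 (depth now 0)
Event 10 (INT 0): INT 0 arrives: push (MAIN, PC=3), enter IRQ0 at PC=0 (depth now 1)
Event 11 (EXEC): [IRQ0] PC=0: INC 3 -> ACC=14
Event 12 (EXEC): [IRQ0] PC=1: IRET -> resume MAIN at PC=3 (depth now 0)
Event 13 (EXEC): [MAIN] PC=3: DEC 3 -> ACC=11
Event 14 (EXEC): [MAIN] PC=4: INC 4 -> ACC=15
Event 15 (EXEC): [MAIN] PC=5: INC 5 -> ACC=20
Event 16 (EXEC): [MAIN] PC=6: HALT

Answer: 20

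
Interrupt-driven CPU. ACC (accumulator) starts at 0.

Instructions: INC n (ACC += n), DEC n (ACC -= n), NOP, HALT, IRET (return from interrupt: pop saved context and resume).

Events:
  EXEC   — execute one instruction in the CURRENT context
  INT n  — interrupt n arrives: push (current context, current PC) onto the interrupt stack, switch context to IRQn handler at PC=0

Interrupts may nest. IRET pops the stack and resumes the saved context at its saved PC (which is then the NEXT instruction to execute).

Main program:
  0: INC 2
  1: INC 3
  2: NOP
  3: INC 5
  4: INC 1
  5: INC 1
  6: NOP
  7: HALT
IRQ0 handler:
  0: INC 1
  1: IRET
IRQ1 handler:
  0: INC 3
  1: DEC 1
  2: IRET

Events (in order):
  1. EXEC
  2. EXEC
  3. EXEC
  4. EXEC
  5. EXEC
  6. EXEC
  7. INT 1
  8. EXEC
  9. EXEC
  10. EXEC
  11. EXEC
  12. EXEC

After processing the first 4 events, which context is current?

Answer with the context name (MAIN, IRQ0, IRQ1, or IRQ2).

Event 1 (EXEC): [MAIN] PC=0: INC 2 -> ACC=2
Event 2 (EXEC): [MAIN] PC=1: INC 3 -> ACC=5
Event 3 (EXEC): [MAIN] PC=2: NOP
Event 4 (EXEC): [MAIN] PC=3: INC 5 -> ACC=10

Answer: MAIN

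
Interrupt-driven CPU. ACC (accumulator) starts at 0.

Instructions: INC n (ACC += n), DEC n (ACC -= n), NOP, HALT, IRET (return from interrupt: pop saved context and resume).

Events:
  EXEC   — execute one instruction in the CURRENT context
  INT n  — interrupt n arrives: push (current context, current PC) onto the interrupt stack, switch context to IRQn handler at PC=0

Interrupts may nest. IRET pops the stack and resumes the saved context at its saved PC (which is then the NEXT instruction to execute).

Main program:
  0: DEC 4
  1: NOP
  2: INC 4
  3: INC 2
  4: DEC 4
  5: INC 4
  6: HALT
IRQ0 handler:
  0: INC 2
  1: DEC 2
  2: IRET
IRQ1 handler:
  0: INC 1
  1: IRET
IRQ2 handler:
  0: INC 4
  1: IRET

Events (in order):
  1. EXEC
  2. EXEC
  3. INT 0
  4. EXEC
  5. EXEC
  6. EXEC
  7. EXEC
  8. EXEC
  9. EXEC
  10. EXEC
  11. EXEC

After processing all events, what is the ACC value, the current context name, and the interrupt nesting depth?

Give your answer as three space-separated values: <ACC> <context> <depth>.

Answer: 2 MAIN 0

Derivation:
Event 1 (EXEC): [MAIN] PC=0: DEC 4 -> ACC=-4
Event 2 (EXEC): [MAIN] PC=1: NOP
Event 3 (INT 0): INT 0 arrives: push (MAIN, PC=2), enter IRQ0 at PC=0 (depth now 1)
Event 4 (EXEC): [IRQ0] PC=0: INC 2 -> ACC=-2
Event 5 (EXEC): [IRQ0] PC=1: DEC 2 -> ACC=-4
Event 6 (EXEC): [IRQ0] PC=2: IRET -> resume MAIN at PC=2 (depth now 0)
Event 7 (EXEC): [MAIN] PC=2: INC 4 -> ACC=0
Event 8 (EXEC): [MAIN] PC=3: INC 2 -> ACC=2
Event 9 (EXEC): [MAIN] PC=4: DEC 4 -> ACC=-2
Event 10 (EXEC): [MAIN] PC=5: INC 4 -> ACC=2
Event 11 (EXEC): [MAIN] PC=6: HALT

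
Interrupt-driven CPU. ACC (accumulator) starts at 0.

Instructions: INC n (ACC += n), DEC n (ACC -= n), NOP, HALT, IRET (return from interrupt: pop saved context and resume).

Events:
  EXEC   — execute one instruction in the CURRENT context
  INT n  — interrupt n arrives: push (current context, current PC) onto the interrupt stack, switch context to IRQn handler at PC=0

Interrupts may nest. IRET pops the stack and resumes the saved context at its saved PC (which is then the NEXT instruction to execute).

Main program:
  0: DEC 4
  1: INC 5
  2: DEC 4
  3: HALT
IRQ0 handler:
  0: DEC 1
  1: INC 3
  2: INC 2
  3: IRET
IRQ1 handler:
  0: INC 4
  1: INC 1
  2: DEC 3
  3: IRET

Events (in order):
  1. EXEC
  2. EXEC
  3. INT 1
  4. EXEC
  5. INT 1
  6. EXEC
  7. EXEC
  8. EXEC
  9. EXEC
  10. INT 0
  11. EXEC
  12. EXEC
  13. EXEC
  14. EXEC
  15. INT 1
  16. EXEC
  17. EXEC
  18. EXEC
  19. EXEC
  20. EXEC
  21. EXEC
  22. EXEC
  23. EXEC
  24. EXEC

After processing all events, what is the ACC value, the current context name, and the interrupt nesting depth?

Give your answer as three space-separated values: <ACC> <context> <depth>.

Answer: 7 MAIN 0

Derivation:
Event 1 (EXEC): [MAIN] PC=0: DEC 4 -> ACC=-4
Event 2 (EXEC): [MAIN] PC=1: INC 5 -> ACC=1
Event 3 (INT 1): INT 1 arrives: push (MAIN, PC=2), enter IRQ1 at PC=0 (depth now 1)
Event 4 (EXEC): [IRQ1] PC=0: INC 4 -> ACC=5
Event 5 (INT 1): INT 1 arrives: push (IRQ1, PC=1), enter IRQ1 at PC=0 (depth now 2)
Event 6 (EXEC): [IRQ1] PC=0: INC 4 -> ACC=9
Event 7 (EXEC): [IRQ1] PC=1: INC 1 -> ACC=10
Event 8 (EXEC): [IRQ1] PC=2: DEC 3 -> ACC=7
Event 9 (EXEC): [IRQ1] PC=3: IRET -> resume IRQ1 at PC=1 (depth now 1)
Event 10 (INT 0): INT 0 arrives: push (IRQ1, PC=1), enter IRQ0 at PC=0 (depth now 2)
Event 11 (EXEC): [IRQ0] PC=0: DEC 1 -> ACC=6
Event 12 (EXEC): [IRQ0] PC=1: INC 3 -> ACC=9
Event 13 (EXEC): [IRQ0] PC=2: INC 2 -> ACC=11
Event 14 (EXEC): [IRQ0] PC=3: IRET -> resume IRQ1 at PC=1 (depth now 1)
Event 15 (INT 1): INT 1 arrives: push (IRQ1, PC=1), enter IRQ1 at PC=0 (depth now 2)
Event 16 (EXEC): [IRQ1] PC=0: INC 4 -> ACC=15
Event 17 (EXEC): [IRQ1] PC=1: INC 1 -> ACC=16
Event 18 (EXEC): [IRQ1] PC=2: DEC 3 -> ACC=13
Event 19 (EXEC): [IRQ1] PC=3: IRET -> resume IRQ1 at PC=1 (depth now 1)
Event 20 (EXEC): [IRQ1] PC=1: INC 1 -> ACC=14
Event 21 (EXEC): [IRQ1] PC=2: DEC 3 -> ACC=11
Event 22 (EXEC): [IRQ1] PC=3: IRET -> resume MAIN at PC=2 (depth now 0)
Event 23 (EXEC): [MAIN] PC=2: DEC 4 -> ACC=7
Event 24 (EXEC): [MAIN] PC=3: HALT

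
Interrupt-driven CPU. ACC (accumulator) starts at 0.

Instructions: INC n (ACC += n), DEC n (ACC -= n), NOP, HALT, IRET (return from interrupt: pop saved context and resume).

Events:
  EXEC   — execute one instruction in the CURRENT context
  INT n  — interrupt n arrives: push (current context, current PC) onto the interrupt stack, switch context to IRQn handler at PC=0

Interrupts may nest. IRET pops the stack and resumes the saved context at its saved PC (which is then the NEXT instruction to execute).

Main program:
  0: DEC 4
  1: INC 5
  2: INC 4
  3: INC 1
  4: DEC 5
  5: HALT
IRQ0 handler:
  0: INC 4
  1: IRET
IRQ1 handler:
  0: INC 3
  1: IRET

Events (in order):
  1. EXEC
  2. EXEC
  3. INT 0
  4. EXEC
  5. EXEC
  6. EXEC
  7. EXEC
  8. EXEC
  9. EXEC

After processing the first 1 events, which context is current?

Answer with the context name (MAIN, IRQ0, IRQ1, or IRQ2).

Event 1 (EXEC): [MAIN] PC=0: DEC 4 -> ACC=-4

Answer: MAIN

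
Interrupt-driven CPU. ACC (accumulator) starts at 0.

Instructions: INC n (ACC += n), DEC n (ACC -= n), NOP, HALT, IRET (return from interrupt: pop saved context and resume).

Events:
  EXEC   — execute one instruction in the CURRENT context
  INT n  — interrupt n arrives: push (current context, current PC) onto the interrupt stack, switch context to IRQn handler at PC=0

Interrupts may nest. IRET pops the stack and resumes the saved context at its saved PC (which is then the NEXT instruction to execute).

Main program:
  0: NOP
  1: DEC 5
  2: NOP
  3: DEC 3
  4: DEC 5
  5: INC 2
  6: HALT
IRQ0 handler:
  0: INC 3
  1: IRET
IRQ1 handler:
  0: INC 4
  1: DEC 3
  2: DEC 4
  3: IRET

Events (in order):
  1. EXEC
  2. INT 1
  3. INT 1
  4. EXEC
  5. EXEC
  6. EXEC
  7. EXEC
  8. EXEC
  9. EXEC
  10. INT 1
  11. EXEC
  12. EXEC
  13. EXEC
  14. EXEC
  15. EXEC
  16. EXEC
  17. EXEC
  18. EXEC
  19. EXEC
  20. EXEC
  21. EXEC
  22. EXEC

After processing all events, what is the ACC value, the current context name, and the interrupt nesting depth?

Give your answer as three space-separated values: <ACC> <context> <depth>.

Event 1 (EXEC): [MAIN] PC=0: NOP
Event 2 (INT 1): INT 1 arrives: push (MAIN, PC=1), enter IRQ1 at PC=0 (depth now 1)
Event 3 (INT 1): INT 1 arrives: push (IRQ1, PC=0), enter IRQ1 at PC=0 (depth now 2)
Event 4 (EXEC): [IRQ1] PC=0: INC 4 -> ACC=4
Event 5 (EXEC): [IRQ1] PC=1: DEC 3 -> ACC=1
Event 6 (EXEC): [IRQ1] PC=2: DEC 4 -> ACC=-3
Event 7 (EXEC): [IRQ1] PC=3: IRET -> resume IRQ1 at PC=0 (depth now 1)
Event 8 (EXEC): [IRQ1] PC=0: INC 4 -> ACC=1
Event 9 (EXEC): [IRQ1] PC=1: DEC 3 -> ACC=-2
Event 10 (INT 1): INT 1 arrives: push (IRQ1, PC=2), enter IRQ1 at PC=0 (depth now 2)
Event 11 (EXEC): [IRQ1] PC=0: INC 4 -> ACC=2
Event 12 (EXEC): [IRQ1] PC=1: DEC 3 -> ACC=-1
Event 13 (EXEC): [IRQ1] PC=2: DEC 4 -> ACC=-5
Event 14 (EXEC): [IRQ1] PC=3: IRET -> resume IRQ1 at PC=2 (depth now 1)
Event 15 (EXEC): [IRQ1] PC=2: DEC 4 -> ACC=-9
Event 16 (EXEC): [IRQ1] PC=3: IRET -> resume MAIN at PC=1 (depth now 0)
Event 17 (EXEC): [MAIN] PC=1: DEC 5 -> ACC=-14
Event 18 (EXEC): [MAIN] PC=2: NOP
Event 19 (EXEC): [MAIN] PC=3: DEC 3 -> ACC=-17
Event 20 (EXEC): [MAIN] PC=4: DEC 5 -> ACC=-22
Event 21 (EXEC): [MAIN] PC=5: INC 2 -> ACC=-20
Event 22 (EXEC): [MAIN] PC=6: HALT

Answer: -20 MAIN 0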